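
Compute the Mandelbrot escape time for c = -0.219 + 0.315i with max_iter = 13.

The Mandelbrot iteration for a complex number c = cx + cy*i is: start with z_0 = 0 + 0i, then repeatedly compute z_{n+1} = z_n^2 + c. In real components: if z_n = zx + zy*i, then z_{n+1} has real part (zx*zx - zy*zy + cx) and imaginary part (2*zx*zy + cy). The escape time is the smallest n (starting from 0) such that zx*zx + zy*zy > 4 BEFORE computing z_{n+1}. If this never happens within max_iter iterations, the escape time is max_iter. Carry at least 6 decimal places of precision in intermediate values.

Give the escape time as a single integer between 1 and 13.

z_0 = 0 + 0i, c = -0.2190 + 0.3150i
Iter 1: z = -0.2190 + 0.3150i, |z|^2 = 0.1472
Iter 2: z = -0.2703 + 0.1770i, |z|^2 = 0.1044
Iter 3: z = -0.1773 + 0.2193i, |z|^2 = 0.0795
Iter 4: z = -0.2357 + 0.2372i, |z|^2 = 0.1118
Iter 5: z = -0.2197 + 0.2032i, |z|^2 = 0.0896
Iter 6: z = -0.2120 + 0.2257i, |z|^2 = 0.0959
Iter 7: z = -0.2250 + 0.2193i, |z|^2 = 0.0987
Iter 8: z = -0.2165 + 0.2163i, |z|^2 = 0.0937
Iter 9: z = -0.2189 + 0.2213i, |z|^2 = 0.0969
Iter 10: z = -0.2201 + 0.2181i, |z|^2 = 0.0960
Iter 11: z = -0.2181 + 0.2190i, |z|^2 = 0.0955
Iter 12: z = -0.2194 + 0.2195i, |z|^2 = 0.0963

Answer: 13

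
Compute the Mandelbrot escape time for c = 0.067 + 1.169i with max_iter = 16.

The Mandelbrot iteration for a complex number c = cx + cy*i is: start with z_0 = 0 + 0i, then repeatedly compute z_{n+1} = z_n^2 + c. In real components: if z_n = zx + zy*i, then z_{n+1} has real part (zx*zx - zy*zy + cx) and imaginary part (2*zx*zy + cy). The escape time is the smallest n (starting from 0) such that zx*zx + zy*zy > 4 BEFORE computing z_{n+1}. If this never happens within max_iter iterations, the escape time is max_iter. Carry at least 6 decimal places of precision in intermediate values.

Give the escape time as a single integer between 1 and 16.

Answer: 3

Derivation:
z_0 = 0 + 0i, c = 0.0670 + 1.1690i
Iter 1: z = 0.0670 + 1.1690i, |z|^2 = 1.3711
Iter 2: z = -1.2951 + 1.3256i, |z|^2 = 3.4345
Iter 3: z = -0.0131 + -2.2646i, |z|^2 = 5.1286
Escaped at iteration 3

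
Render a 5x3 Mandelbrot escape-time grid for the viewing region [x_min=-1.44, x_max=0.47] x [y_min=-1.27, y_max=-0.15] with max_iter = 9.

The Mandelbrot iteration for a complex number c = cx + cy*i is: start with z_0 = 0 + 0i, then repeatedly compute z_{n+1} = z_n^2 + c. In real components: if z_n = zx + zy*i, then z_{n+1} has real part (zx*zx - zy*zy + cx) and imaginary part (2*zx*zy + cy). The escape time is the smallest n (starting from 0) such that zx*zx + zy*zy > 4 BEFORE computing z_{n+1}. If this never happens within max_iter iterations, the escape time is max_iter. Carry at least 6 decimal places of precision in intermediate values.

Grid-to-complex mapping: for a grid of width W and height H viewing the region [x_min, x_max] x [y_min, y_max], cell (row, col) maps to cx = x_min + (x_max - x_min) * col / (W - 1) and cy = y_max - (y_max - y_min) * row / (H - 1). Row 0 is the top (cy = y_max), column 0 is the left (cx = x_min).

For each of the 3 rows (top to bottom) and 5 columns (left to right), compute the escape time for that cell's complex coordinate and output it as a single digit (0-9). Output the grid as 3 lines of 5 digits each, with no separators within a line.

Answer: 89996
34894
22322

Derivation:
(row=0, col=0): c = -1.4400 + -0.1500i → escape time 8
(row=0, col=1): c = -0.9625 + -0.1500i → escape time 9
(row=0, col=2): c = -0.4850 + -0.1500i → escape time 9
(row=0, col=3): c = -0.0075 + -0.1500i → escape time 9
(row=0, col=4): c = 0.4700 + -0.1500i → escape time 6
(row=1, col=0): c = -1.4400 + -0.7100i → escape time 3
(row=1, col=1): c = -0.9625 + -0.7100i → escape time 4
(row=1, col=2): c = -0.4850 + -0.7100i → escape time 8
(row=1, col=3): c = -0.0075 + -0.7100i → escape time 9
(row=1, col=4): c = 0.4700 + -0.7100i → escape time 4
(row=2, col=0): c = -1.4400 + -1.2700i → escape time 2
(row=2, col=1): c = -0.9625 + -1.2700i → escape time 2
(row=2, col=2): c = -0.4850 + -1.2700i → escape time 3
(row=2, col=3): c = -0.0075 + -1.2700i → escape time 2
(row=2, col=4): c = 0.4700 + -1.2700i → escape time 2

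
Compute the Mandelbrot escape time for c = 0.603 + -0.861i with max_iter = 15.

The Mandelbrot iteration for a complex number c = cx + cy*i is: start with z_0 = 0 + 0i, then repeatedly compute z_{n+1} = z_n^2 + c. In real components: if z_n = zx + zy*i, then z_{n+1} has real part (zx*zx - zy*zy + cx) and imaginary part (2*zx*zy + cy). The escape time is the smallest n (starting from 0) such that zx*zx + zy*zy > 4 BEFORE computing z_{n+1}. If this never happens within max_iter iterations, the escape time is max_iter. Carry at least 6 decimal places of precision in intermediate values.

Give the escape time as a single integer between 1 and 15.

Answer: 3

Derivation:
z_0 = 0 + 0i, c = 0.6030 + -0.8610i
Iter 1: z = 0.6030 + -0.8610i, |z|^2 = 1.1049
Iter 2: z = 0.2253 + -1.8994i, |z|^2 = 3.6583
Iter 3: z = -2.9538 + -1.7168i, |z|^2 = 11.6726
Escaped at iteration 3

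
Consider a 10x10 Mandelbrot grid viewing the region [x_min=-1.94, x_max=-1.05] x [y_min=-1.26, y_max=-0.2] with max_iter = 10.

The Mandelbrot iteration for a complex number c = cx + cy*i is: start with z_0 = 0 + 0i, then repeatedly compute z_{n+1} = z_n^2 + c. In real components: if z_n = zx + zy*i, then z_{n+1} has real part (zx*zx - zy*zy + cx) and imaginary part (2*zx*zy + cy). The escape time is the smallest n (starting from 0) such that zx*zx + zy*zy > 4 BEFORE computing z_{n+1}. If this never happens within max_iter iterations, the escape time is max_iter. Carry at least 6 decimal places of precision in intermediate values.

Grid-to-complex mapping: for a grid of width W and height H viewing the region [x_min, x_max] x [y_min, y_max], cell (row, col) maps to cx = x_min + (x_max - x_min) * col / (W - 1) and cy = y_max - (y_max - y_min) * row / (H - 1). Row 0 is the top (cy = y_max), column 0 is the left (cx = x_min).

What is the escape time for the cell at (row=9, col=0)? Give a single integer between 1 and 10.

z_0 = 0 + 0i, c = -1.9400 + -1.2600i
Iter 1: z = -1.9400 + -1.2600i, |z|^2 = 5.3512
Escaped at iteration 1

Answer: 1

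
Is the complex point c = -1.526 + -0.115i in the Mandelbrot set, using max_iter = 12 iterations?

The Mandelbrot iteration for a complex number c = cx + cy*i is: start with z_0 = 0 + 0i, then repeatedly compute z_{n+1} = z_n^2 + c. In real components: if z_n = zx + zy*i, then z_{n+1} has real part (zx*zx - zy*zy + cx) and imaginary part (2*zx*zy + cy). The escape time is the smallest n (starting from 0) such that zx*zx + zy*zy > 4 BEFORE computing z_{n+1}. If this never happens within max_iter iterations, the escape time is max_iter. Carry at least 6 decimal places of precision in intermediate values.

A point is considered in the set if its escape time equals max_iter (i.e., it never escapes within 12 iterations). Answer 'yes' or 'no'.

z_0 = 0 + 0i, c = -1.5260 + -0.1150i
Iter 1: z = -1.5260 + -0.1150i, |z|^2 = 2.3419
Iter 2: z = 0.7895 + 0.2360i, |z|^2 = 0.6789
Iter 3: z = -0.9585 + 0.2576i, |z|^2 = 0.9850
Iter 4: z = -0.6737 + -0.6088i, |z|^2 = 0.8245
Iter 5: z = -1.4427 + 0.7053i, |z|^2 = 2.5788
Iter 6: z = 0.0580 + -2.1500i, |z|^2 = 4.6261
Escaped at iteration 6

Answer: no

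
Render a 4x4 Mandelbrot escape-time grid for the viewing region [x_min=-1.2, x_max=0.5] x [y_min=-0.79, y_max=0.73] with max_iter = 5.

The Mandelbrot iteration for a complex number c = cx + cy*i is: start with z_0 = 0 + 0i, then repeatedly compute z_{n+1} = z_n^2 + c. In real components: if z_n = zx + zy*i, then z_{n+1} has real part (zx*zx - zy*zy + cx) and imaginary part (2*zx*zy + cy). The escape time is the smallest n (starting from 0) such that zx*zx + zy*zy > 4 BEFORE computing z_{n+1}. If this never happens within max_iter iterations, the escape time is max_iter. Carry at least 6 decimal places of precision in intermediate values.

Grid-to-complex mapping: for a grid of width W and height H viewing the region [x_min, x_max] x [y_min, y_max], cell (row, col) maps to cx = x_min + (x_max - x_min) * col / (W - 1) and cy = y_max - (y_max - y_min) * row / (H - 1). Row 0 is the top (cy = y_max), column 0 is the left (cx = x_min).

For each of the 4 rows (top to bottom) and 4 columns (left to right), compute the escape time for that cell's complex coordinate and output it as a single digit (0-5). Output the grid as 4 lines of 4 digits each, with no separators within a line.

Answer: 3553
5555
5555
3453

Derivation:
(row=0, col=0): c = -1.2000 + 0.7300i → escape time 3
(row=0, col=1): c = -0.6333 + 0.7300i → escape time 5
(row=0, col=2): c = -0.0667 + 0.7300i → escape time 5
(row=0, col=3): c = 0.5000 + 0.7300i → escape time 3
(row=1, col=0): c = -1.2000 + 0.2233i → escape time 5
(row=1, col=1): c = -0.6333 + 0.2233i → escape time 5
(row=1, col=2): c = -0.0667 + 0.2233i → escape time 5
(row=1, col=3): c = 0.5000 + 0.2233i → escape time 5
(row=2, col=0): c = -1.2000 + -0.2833i → escape time 5
(row=2, col=1): c = -0.6333 + -0.2833i → escape time 5
(row=2, col=2): c = -0.0667 + -0.2833i → escape time 5
(row=2, col=3): c = 0.5000 + -0.2833i → escape time 5
(row=3, col=0): c = -1.2000 + -0.7900i → escape time 3
(row=3, col=1): c = -0.6333 + -0.7900i → escape time 4
(row=3, col=2): c = -0.0667 + -0.7900i → escape time 5
(row=3, col=3): c = 0.5000 + -0.7900i → escape time 3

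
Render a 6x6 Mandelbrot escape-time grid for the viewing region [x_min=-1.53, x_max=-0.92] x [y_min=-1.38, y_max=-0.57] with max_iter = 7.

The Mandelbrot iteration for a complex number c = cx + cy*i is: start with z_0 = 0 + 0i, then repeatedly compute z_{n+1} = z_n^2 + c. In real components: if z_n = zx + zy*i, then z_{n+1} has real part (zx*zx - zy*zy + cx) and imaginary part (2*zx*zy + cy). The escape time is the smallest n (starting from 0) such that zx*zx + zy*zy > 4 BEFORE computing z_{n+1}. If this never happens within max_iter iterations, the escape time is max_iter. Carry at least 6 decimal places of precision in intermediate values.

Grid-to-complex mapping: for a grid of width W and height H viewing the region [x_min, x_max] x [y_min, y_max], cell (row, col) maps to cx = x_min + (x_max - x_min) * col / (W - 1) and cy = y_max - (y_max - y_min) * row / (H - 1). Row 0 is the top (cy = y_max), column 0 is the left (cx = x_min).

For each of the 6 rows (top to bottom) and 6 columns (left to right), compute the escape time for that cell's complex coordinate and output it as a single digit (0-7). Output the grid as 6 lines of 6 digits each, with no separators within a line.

(row=0, col=0): c = -1.5300 + -0.5700i → escape time 3
(row=0, col=1): c = -1.4080 + -0.5700i → escape time 3
(row=0, col=2): c = -1.2860 + -0.5700i → escape time 3
(row=0, col=3): c = -1.1640 + -0.5700i → escape time 4
(row=0, col=4): c = -1.0420 + -0.5700i → escape time 5
(row=0, col=5): c = -0.9200 + -0.5700i → escape time 5
(row=1, col=0): c = -1.5300 + -0.7320i → escape time 3
(row=1, col=1): c = -1.4080 + -0.7320i → escape time 3
(row=1, col=2): c = -1.2860 + -0.7320i → escape time 3
(row=1, col=3): c = -1.1640 + -0.7320i → escape time 3
(row=1, col=4): c = -1.0420 + -0.7320i → escape time 3
(row=1, col=5): c = -0.9200 + -0.7320i → escape time 4
(row=2, col=0): c = -1.5300 + -0.8940i → escape time 3
(row=2, col=1): c = -1.4080 + -0.8940i → escape time 3
(row=2, col=2): c = -1.2860 + -0.8940i → escape time 3
(row=2, col=3): c = -1.1640 + -0.8940i → escape time 3
(row=2, col=4): c = -1.0420 + -0.8940i → escape time 3
(row=2, col=5): c = -0.9200 + -0.8940i → escape time 3
(row=3, col=0): c = -1.5300 + -1.0560i → escape time 2
(row=3, col=1): c = -1.4080 + -1.0560i → escape time 3
(row=3, col=2): c = -1.2860 + -1.0560i → escape time 3
(row=3, col=3): c = -1.1640 + -1.0560i → escape time 3
(row=3, col=4): c = -1.0420 + -1.0560i → escape time 3
(row=3, col=5): c = -0.9200 + -1.0560i → escape time 3
(row=4, col=0): c = -1.5300 + -1.2180i → escape time 2
(row=4, col=1): c = -1.4080 + -1.2180i → escape time 2
(row=4, col=2): c = -1.2860 + -1.2180i → escape time 2
(row=4, col=3): c = -1.1640 + -1.2180i → escape time 2
(row=4, col=4): c = -1.0420 + -1.2180i → escape time 3
(row=4, col=5): c = -0.9200 + -1.2180i → escape time 3
(row=5, col=0): c = -1.5300 + -1.3800i → escape time 1
(row=5, col=1): c = -1.4080 + -1.3800i → escape time 2
(row=5, col=2): c = -1.2860 + -1.3800i → escape time 2
(row=5, col=3): c = -1.1640 + -1.3800i → escape time 2
(row=5, col=4): c = -1.0420 + -1.3800i → escape time 2
(row=5, col=5): c = -0.9200 + -1.3800i → escape time 2

Answer: 333455
333334
333333
233333
222233
122222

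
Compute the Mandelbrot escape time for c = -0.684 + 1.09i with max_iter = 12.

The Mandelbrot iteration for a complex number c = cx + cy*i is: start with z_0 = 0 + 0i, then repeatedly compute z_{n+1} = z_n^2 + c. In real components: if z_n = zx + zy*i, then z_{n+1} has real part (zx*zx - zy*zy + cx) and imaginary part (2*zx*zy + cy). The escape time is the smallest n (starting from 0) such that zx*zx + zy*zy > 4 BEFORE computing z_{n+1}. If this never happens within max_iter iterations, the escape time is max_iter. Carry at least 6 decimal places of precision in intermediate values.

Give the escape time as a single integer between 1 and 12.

z_0 = 0 + 0i, c = -0.6840 + 1.0900i
Iter 1: z = -0.6840 + 1.0900i, |z|^2 = 1.6560
Iter 2: z = -1.4042 + -0.4011i, |z|^2 = 2.1328
Iter 3: z = 1.1270 + 2.2165i, |z|^2 = 6.1832
Escaped at iteration 3

Answer: 3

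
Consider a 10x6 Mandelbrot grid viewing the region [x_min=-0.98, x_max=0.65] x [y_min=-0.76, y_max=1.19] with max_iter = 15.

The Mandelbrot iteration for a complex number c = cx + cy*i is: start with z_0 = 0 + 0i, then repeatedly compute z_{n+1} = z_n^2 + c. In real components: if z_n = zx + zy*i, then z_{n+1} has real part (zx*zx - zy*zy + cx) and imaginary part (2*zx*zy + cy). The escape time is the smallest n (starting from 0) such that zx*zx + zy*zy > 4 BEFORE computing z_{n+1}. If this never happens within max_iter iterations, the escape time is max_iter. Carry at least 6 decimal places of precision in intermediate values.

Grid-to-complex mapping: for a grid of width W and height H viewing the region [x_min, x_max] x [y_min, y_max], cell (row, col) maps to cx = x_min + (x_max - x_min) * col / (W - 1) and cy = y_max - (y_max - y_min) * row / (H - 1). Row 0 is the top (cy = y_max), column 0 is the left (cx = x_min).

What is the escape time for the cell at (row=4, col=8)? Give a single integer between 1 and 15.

z_0 = 0 + 0i, c = 0.4689 + -0.3700i
Iter 1: z = 0.4689 + -0.3700i, |z|^2 = 0.3568
Iter 2: z = 0.5518 + -0.7170i, |z|^2 = 0.8186
Iter 3: z = 0.2594 + -1.1613i, |z|^2 = 1.4159
Iter 4: z = -0.8125 + -0.9724i, |z|^2 = 1.6058
Iter 5: z = 0.1835 + 1.2102i, |z|^2 = 1.4982
Iter 6: z = -0.9620 + 0.0741i, |z|^2 = 0.9310
Iter 7: z = 1.3889 + -0.5125i, |z|^2 = 2.1916
Iter 8: z = 2.1352 + -1.7937i, |z|^2 = 7.7761
Escaped at iteration 8

Answer: 8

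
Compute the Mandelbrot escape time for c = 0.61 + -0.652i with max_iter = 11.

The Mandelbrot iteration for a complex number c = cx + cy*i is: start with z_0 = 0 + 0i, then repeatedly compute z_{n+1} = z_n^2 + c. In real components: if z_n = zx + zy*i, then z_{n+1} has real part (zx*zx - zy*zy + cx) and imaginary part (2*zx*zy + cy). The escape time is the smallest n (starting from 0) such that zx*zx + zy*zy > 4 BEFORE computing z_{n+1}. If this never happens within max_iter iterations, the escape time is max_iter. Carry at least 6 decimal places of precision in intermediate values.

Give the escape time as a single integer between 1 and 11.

z_0 = 0 + 0i, c = 0.6100 + -0.6520i
Iter 1: z = 0.6100 + -0.6520i, |z|^2 = 0.7972
Iter 2: z = 0.5570 + -1.4474i, |z|^2 = 2.4053
Iter 3: z = -1.1748 + -2.2644i, |z|^2 = 6.5079
Escaped at iteration 3

Answer: 3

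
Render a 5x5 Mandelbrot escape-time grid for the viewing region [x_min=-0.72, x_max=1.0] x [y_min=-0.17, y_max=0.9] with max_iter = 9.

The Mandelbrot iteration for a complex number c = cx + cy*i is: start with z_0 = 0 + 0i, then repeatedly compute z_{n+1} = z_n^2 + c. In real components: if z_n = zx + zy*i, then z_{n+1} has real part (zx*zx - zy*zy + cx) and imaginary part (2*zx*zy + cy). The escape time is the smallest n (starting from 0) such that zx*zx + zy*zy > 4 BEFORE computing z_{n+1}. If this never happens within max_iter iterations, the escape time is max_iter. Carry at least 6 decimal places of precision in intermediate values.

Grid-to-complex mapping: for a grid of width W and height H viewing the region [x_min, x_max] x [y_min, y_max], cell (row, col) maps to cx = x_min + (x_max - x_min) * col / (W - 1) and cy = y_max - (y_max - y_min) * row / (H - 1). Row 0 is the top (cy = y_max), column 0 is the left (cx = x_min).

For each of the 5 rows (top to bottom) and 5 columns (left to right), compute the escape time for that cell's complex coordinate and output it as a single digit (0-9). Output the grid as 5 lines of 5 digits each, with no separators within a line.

(row=0, col=0): c = -0.7200 + 0.9000i → escape time 4
(row=0, col=1): c = -0.2900 + 0.9000i → escape time 6
(row=0, col=2): c = 0.1400 + 0.9000i → escape time 5
(row=0, col=3): c = 0.5700 + 0.9000i → escape time 3
(row=0, col=4): c = 1.0000 + 0.9000i → escape time 2
(row=1, col=0): c = -0.7200 + 0.6325i → escape time 6
(row=1, col=1): c = -0.2900 + 0.6325i → escape time 9
(row=1, col=2): c = 0.1400 + 0.6325i → escape time 9
(row=1, col=3): c = 0.5700 + 0.6325i → escape time 3
(row=1, col=4): c = 1.0000 + 0.6325i → escape time 2
(row=2, col=0): c = -0.7200 + 0.3650i → escape time 9
(row=2, col=1): c = -0.2900 + 0.3650i → escape time 9
(row=2, col=2): c = 0.1400 + 0.3650i → escape time 9
(row=2, col=3): c = 0.5700 + 0.3650i → escape time 4
(row=2, col=4): c = 1.0000 + 0.3650i → escape time 2
(row=3, col=0): c = -0.7200 + 0.0975i → escape time 9
(row=3, col=1): c = -0.2900 + 0.0975i → escape time 9
(row=3, col=2): c = 0.1400 + 0.0975i → escape time 9
(row=3, col=3): c = 0.5700 + 0.0975i → escape time 4
(row=3, col=4): c = 1.0000 + 0.0975i → escape time 2
(row=4, col=0): c = -0.7200 + -0.1700i → escape time 9
(row=4, col=1): c = -0.2900 + -0.1700i → escape time 9
(row=4, col=2): c = 0.1400 + -0.1700i → escape time 9
(row=4, col=3): c = 0.5700 + -0.1700i → escape time 4
(row=4, col=4): c = 1.0000 + -0.1700i → escape time 2

Answer: 46532
69932
99942
99942
99942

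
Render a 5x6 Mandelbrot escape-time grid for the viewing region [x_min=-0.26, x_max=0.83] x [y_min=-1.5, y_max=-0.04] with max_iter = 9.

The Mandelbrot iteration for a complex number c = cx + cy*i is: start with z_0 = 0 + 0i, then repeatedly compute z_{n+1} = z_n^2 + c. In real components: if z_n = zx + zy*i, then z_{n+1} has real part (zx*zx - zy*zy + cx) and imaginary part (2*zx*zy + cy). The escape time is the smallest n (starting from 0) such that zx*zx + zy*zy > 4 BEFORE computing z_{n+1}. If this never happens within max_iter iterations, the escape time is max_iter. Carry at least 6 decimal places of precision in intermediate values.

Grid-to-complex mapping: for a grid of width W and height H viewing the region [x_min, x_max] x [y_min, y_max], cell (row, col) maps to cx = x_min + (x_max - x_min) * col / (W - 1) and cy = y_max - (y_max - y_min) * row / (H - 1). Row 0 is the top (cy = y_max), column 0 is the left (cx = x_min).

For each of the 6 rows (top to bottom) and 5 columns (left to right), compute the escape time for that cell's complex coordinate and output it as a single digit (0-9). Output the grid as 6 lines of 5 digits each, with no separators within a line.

(row=0, col=0): c = -0.2600 + -0.0400i → escape time 9
(row=0, col=1): c = 0.0125 + -0.0400i → escape time 9
(row=0, col=2): c = 0.2850 + -0.0400i → escape time 9
(row=0, col=3): c = 0.5575 + -0.0400i → escape time 4
(row=0, col=4): c = 0.8300 + -0.0400i → escape time 3
(row=1, col=0): c = -0.2600 + -0.3320i → escape time 9
(row=1, col=1): c = 0.0125 + -0.3320i → escape time 9
(row=1, col=2): c = 0.2850 + -0.3320i → escape time 9
(row=1, col=3): c = 0.5575 + -0.3320i → escape time 4
(row=1, col=4): c = 0.8300 + -0.3320i → escape time 3
(row=2, col=0): c = -0.2600 + -0.6240i → escape time 9
(row=2, col=1): c = 0.0125 + -0.6240i → escape time 9
(row=2, col=2): c = 0.2850 + -0.6240i → escape time 9
(row=2, col=3): c = 0.5575 + -0.6240i → escape time 3
(row=2, col=4): c = 0.8300 + -0.6240i → escape time 2
(row=3, col=0): c = -0.2600 + -0.9160i → escape time 7
(row=3, col=1): c = 0.0125 + -0.9160i → escape time 7
(row=3, col=2): c = 0.2850 + -0.9160i → escape time 4
(row=3, col=3): c = 0.5575 + -0.9160i → escape time 3
(row=3, col=4): c = 0.8300 + -0.9160i → escape time 2
(row=4, col=0): c = -0.2600 + -1.2080i → escape time 3
(row=4, col=1): c = 0.0125 + -1.2080i → escape time 3
(row=4, col=2): c = 0.2850 + -1.2080i → escape time 2
(row=4, col=3): c = 0.5575 + -1.2080i → escape time 2
(row=4, col=4): c = 0.8300 + -1.2080i → escape time 2
(row=5, col=0): c = -0.2600 + -1.5000i → escape time 2
(row=5, col=1): c = 0.0125 + -1.5000i → escape time 2
(row=5, col=2): c = 0.2850 + -1.5000i → escape time 2
(row=5, col=3): c = 0.5575 + -1.5000i → escape time 2
(row=5, col=4): c = 0.8300 + -1.5000i → escape time 2

Answer: 99943
99943
99932
77432
33222
22222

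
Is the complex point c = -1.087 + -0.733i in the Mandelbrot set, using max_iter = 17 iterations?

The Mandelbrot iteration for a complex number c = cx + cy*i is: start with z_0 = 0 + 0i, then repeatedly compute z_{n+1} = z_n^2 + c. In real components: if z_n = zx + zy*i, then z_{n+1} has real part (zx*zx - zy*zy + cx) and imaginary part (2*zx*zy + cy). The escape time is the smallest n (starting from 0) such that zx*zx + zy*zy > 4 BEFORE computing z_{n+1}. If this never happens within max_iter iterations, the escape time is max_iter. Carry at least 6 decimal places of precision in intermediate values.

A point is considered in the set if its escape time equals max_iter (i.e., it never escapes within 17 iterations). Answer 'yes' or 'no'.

Answer: no

Derivation:
z_0 = 0 + 0i, c = -1.0870 + -0.7330i
Iter 1: z = -1.0870 + -0.7330i, |z|^2 = 1.7189
Iter 2: z = -0.4427 + 0.8605i, |z|^2 = 0.9365
Iter 3: z = -1.6315 + -1.4950i, |z|^2 = 4.8968
Escaped at iteration 3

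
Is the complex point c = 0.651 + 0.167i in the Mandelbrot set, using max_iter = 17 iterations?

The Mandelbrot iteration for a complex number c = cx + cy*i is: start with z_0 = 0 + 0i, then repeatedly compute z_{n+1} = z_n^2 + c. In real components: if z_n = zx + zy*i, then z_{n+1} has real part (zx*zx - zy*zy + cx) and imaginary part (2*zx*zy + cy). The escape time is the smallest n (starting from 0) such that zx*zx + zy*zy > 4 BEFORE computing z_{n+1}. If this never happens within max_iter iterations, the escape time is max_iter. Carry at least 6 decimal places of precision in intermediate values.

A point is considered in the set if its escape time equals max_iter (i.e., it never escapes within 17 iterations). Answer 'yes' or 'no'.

z_0 = 0 + 0i, c = 0.6510 + 0.1670i
Iter 1: z = 0.6510 + 0.1670i, |z|^2 = 0.4517
Iter 2: z = 1.0469 + 0.3844i, |z|^2 = 1.2438
Iter 3: z = 1.5992 + 0.9719i, |z|^2 = 3.5022
Iter 4: z = 2.2639 + 3.2757i, |z|^2 = 15.8555
Escaped at iteration 4

Answer: no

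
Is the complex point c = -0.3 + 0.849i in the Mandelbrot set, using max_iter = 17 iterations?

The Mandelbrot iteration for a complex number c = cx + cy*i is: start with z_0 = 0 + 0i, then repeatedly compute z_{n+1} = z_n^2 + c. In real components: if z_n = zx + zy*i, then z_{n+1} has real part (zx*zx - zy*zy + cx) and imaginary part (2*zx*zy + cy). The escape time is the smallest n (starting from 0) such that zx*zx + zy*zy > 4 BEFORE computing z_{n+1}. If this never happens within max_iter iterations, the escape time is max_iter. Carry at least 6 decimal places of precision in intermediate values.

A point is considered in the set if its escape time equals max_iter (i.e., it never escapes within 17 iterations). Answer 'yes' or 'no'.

Answer: no

Derivation:
z_0 = 0 + 0i, c = -0.3000 + 0.8490i
Iter 1: z = -0.3000 + 0.8490i, |z|^2 = 0.8108
Iter 2: z = -0.9308 + 0.3396i, |z|^2 = 0.9817
Iter 3: z = 0.4511 + 0.2168i, |z|^2 = 0.2505
Iter 4: z = -0.1435 + 1.0446i, |z|^2 = 1.1118
Iter 5: z = -1.3705 + 0.5491i, |z|^2 = 2.1799
Iter 6: z = 1.2769 + -0.6562i, |z|^2 = 2.0609
Iter 7: z = 0.8998 + -0.8267i, |z|^2 = 1.4931
Iter 8: z = -0.1737 + -0.6387i, |z|^2 = 0.4381
Iter 9: z = -0.6778 + 1.0708i, |z|^2 = 1.6061
Iter 10: z = -0.9873 + -0.6027i, |z|^2 = 1.3379
Iter 11: z = 0.3115 + 2.0390i, |z|^2 = 4.2545
Escaped at iteration 11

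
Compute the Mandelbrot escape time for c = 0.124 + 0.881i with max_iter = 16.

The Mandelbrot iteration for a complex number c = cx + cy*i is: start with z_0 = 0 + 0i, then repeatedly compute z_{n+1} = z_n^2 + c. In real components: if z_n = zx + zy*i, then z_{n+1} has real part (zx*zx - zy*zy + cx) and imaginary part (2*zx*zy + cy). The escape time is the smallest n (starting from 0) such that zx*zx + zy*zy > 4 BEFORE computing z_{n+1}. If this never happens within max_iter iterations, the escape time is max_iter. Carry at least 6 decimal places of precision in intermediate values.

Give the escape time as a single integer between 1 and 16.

z_0 = 0 + 0i, c = 0.1240 + 0.8810i
Iter 1: z = 0.1240 + 0.8810i, |z|^2 = 0.7915
Iter 2: z = -0.6368 + 1.0995i, |z|^2 = 1.6144
Iter 3: z = -0.6794 + -0.5193i, |z|^2 = 0.7312
Iter 4: z = 0.3159 + 1.5866i, |z|^2 = 2.6170
Iter 5: z = -2.2934 + 1.8834i, |z|^2 = 8.8070
Escaped at iteration 5

Answer: 5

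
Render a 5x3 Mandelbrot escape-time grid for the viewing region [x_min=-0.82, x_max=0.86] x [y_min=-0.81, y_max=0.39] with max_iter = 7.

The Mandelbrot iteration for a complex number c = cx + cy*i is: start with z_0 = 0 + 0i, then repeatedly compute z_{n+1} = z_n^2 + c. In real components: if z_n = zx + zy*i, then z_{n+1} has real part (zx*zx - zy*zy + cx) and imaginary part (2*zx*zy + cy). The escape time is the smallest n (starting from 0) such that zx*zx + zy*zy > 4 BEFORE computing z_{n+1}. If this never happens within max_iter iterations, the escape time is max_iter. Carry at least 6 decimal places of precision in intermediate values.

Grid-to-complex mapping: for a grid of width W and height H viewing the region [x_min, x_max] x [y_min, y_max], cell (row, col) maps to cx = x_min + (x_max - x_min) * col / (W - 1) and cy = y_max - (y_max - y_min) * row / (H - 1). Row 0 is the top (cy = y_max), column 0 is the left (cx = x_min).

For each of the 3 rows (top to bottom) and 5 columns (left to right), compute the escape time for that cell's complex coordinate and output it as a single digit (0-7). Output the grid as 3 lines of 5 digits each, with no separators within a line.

Answer: 77773
77773
46732

Derivation:
(row=0, col=0): c = -0.8200 + 0.3900i → escape time 7
(row=0, col=1): c = -0.4000 + 0.3900i → escape time 7
(row=0, col=2): c = 0.0200 + 0.3900i → escape time 7
(row=0, col=3): c = 0.4400 + 0.3900i → escape time 7
(row=0, col=4): c = 0.8600 + 0.3900i → escape time 3
(row=1, col=0): c = -0.8200 + -0.2100i → escape time 7
(row=1, col=1): c = -0.4000 + -0.2100i → escape time 7
(row=1, col=2): c = 0.0200 + -0.2100i → escape time 7
(row=1, col=3): c = 0.4400 + -0.2100i → escape time 7
(row=1, col=4): c = 0.8600 + -0.2100i → escape time 3
(row=2, col=0): c = -0.8200 + -0.8100i → escape time 4
(row=2, col=1): c = -0.4000 + -0.8100i → escape time 6
(row=2, col=2): c = 0.0200 + -0.8100i → escape time 7
(row=2, col=3): c = 0.4400 + -0.8100i → escape time 3
(row=2, col=4): c = 0.8600 + -0.8100i → escape time 2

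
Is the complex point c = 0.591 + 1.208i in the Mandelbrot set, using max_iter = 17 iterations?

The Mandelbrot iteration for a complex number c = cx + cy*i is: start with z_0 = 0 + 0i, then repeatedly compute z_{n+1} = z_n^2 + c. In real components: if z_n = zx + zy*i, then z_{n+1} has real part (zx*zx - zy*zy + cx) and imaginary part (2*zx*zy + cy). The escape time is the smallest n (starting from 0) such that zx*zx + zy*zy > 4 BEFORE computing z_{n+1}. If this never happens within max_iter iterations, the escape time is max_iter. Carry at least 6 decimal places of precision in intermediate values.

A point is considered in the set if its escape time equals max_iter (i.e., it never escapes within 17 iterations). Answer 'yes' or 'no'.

Answer: no

Derivation:
z_0 = 0 + 0i, c = 0.5910 + 1.2080i
Iter 1: z = 0.5910 + 1.2080i, |z|^2 = 1.8085
Iter 2: z = -0.5190 + 2.6359i, |z|^2 = 7.2171
Escaped at iteration 2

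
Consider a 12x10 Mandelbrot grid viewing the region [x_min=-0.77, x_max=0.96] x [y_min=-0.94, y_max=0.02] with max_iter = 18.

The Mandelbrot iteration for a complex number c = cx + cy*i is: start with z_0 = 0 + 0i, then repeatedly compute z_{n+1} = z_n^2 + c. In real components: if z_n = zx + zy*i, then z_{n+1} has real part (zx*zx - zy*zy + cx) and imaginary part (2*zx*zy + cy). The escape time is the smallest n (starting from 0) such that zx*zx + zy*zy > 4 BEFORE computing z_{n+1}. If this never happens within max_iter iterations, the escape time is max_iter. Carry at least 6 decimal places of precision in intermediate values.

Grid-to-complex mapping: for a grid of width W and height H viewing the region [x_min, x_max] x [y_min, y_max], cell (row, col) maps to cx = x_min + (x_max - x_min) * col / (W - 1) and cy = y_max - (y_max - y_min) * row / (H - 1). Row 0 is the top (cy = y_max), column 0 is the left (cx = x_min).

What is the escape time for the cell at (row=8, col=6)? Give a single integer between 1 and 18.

z_0 = 0 + 0i, c = 0.1736 + -0.8333i
Iter 1: z = 0.1736 + -0.8333i, |z|^2 = 0.7246
Iter 2: z = -0.4907 + -1.1227i, |z|^2 = 1.5013
Iter 3: z = -0.8461 + 0.2684i, |z|^2 = 0.7880
Iter 4: z = 0.8175 + -1.2876i, |z|^2 = 2.3262
Iter 5: z = -0.8158 + -2.9386i, |z|^2 = 9.3009
Escaped at iteration 5

Answer: 5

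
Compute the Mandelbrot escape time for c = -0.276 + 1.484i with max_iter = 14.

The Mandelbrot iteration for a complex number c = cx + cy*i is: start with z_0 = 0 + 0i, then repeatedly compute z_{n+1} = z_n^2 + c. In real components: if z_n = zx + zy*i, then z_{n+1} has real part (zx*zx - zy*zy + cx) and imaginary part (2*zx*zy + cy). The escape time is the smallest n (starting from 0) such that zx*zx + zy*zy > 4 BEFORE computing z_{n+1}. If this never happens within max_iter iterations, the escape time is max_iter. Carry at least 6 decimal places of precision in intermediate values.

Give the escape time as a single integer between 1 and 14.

Answer: 2

Derivation:
z_0 = 0 + 0i, c = -0.2760 + 1.4840i
Iter 1: z = -0.2760 + 1.4840i, |z|^2 = 2.2784
Iter 2: z = -2.4021 + 0.6648i, |z|^2 = 6.2120
Escaped at iteration 2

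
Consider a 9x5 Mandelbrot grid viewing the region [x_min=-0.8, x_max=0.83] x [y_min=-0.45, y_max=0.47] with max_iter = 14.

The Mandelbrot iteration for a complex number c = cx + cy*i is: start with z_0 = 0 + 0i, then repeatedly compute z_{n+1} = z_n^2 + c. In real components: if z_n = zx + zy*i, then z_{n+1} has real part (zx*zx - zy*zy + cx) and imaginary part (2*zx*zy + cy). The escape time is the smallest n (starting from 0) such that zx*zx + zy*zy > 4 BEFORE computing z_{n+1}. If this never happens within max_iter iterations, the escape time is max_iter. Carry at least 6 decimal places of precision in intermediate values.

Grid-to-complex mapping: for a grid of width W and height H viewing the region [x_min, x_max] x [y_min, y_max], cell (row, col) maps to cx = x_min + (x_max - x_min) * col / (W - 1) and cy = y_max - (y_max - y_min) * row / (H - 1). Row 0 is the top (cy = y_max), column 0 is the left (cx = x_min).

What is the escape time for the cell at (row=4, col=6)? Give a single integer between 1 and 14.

Answer: 7

Derivation:
z_0 = 0 + 0i, c = 0.4225 + -0.4500i
Iter 1: z = 0.4225 + -0.4500i, |z|^2 = 0.3810
Iter 2: z = 0.3985 + -0.8302i, |z|^2 = 0.8481
Iter 3: z = -0.1080 + -1.1117i, |z|^2 = 1.2476
Iter 4: z = -0.8018 + -0.2099i, |z|^2 = 0.6868
Iter 5: z = 1.0213 + -0.1135i, |z|^2 = 1.0559
Iter 6: z = 1.4526 + -0.6818i, |z|^2 = 2.5750
Iter 7: z = 2.0677 + -2.4309i, |z|^2 = 10.1846
Escaped at iteration 7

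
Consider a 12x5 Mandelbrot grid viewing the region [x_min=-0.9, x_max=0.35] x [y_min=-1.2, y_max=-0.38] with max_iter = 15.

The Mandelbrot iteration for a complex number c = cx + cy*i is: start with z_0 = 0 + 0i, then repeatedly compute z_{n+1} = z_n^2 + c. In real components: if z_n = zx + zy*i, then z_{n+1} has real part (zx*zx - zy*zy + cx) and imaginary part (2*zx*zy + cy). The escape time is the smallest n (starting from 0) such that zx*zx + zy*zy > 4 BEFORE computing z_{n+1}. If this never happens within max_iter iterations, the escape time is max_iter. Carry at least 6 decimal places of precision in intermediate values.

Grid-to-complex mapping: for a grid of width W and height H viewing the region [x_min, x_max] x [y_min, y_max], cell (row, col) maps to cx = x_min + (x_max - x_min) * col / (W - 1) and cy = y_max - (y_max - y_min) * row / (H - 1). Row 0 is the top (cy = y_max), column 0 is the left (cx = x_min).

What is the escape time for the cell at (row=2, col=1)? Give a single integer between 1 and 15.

z_0 = 0 + 0i, c = -0.7864 + -0.7900i
Iter 1: z = -0.7864 + -0.7900i, |z|^2 = 1.2425
Iter 2: z = -0.7921 + 0.4525i, |z|^2 = 0.8321
Iter 3: z = -0.3637 + -1.5068i, |z|^2 = 2.4026
Iter 4: z = -2.9245 + 0.3059i, |z|^2 = 8.6462
Escaped at iteration 4

Answer: 4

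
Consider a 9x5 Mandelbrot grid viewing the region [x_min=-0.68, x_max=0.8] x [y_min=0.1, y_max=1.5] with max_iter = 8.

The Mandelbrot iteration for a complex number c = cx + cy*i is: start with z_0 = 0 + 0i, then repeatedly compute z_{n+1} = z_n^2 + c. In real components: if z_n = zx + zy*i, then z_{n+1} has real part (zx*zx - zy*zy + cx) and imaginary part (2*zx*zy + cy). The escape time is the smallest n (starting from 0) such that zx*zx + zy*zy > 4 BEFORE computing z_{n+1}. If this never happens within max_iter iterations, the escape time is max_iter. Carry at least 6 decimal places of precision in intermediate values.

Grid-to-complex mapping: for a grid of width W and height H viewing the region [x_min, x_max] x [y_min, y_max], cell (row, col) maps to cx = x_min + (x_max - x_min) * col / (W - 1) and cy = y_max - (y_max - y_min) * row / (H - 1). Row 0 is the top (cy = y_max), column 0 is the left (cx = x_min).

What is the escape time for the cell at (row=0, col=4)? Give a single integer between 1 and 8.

Answer: 2

Derivation:
z_0 = 0 + 0i, c = 0.0600 + 1.5000i
Iter 1: z = 0.0600 + 1.5000i, |z|^2 = 2.2536
Iter 2: z = -2.1864 + 1.6800i, |z|^2 = 7.6027
Escaped at iteration 2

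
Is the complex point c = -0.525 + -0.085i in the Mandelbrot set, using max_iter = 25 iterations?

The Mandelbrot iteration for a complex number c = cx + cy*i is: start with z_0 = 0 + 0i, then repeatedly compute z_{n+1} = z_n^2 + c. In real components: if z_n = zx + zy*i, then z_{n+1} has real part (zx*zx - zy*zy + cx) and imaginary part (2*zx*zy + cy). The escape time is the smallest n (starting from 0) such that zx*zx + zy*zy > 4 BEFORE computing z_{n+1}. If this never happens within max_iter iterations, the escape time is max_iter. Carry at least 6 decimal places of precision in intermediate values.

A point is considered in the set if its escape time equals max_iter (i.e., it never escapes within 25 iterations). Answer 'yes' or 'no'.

z_0 = 0 + 0i, c = -0.5250 + -0.0850i
Iter 1: z = -0.5250 + -0.0850i, |z|^2 = 0.2828
Iter 2: z = -0.2566 + 0.0043i, |z|^2 = 0.0659
Iter 3: z = -0.4592 + -0.0872i, |z|^2 = 0.2184
Iter 4: z = -0.3218 + -0.0049i, |z|^2 = 0.1036
Iter 5: z = -0.4215 + -0.0818i, |z|^2 = 0.1844
Iter 6: z = -0.3540 + -0.0160i, |z|^2 = 0.1256
Iter 7: z = -0.3999 + -0.0737i, |z|^2 = 0.1654
Iter 8: z = -0.3705 + -0.0261i, |z|^2 = 0.1379
Iter 9: z = -0.3884 + -0.0657i, |z|^2 = 0.1552
Iter 10: z = -0.3784 + -0.0340i, |z|^2 = 0.1444
Iter 11: z = -0.3829 + -0.0593i, |z|^2 = 0.1502
Iter 12: z = -0.3819 + -0.0396i, |z|^2 = 0.1474
Iter 13: z = -0.3807 + -0.0548i, |z|^2 = 0.1480
Iter 14: z = -0.3830 + -0.0433i, |z|^2 = 0.1486
Iter 15: z = -0.3802 + -0.0518i, |z|^2 = 0.1472
Iter 16: z = -0.3832 + -0.0456i, |z|^2 = 0.1489
Iter 17: z = -0.3803 + -0.0501i, |z|^2 = 0.1471
Iter 18: z = -0.3829 + -0.0469i, |z|^2 = 0.1488
Iter 19: z = -0.3806 + -0.0491i, |z|^2 = 0.1473
Iter 20: z = -0.3826 + -0.0477i, |z|^2 = 0.1486
Iter 21: z = -0.3809 + -0.0485i, |z|^2 = 0.1475
Iter 22: z = -0.3823 + -0.0480i, |z|^2 = 0.1484
Iter 23: z = -0.3812 + -0.0483i, |z|^2 = 0.1476
Iter 24: z = -0.3820 + -0.0482i, |z|^2 = 0.1483
Did not escape in 25 iterations → in set

Answer: yes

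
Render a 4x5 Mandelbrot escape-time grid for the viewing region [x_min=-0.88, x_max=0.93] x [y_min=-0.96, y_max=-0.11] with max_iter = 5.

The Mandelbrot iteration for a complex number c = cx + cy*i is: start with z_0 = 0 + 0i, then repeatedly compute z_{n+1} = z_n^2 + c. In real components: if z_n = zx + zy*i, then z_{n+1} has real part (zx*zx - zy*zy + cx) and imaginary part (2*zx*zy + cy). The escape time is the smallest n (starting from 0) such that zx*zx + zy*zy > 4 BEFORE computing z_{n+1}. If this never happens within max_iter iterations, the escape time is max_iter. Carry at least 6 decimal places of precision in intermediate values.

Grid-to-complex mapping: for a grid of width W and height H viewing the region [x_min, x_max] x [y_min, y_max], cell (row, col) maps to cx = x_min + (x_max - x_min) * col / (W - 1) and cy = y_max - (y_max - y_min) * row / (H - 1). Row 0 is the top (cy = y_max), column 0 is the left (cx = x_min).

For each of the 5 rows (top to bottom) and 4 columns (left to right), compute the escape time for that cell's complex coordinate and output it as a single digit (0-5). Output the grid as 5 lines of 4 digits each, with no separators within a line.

(row=0, col=0): c = -0.8800 + -0.1100i → escape time 5
(row=0, col=1): c = -0.2767 + -0.1100i → escape time 5
(row=0, col=2): c = 0.3267 + -0.1100i → escape time 5
(row=0, col=3): c = 0.9300 + -0.1100i → escape time 3
(row=1, col=0): c = -0.8800 + -0.3225i → escape time 5
(row=1, col=1): c = -0.2767 + -0.3225i → escape time 5
(row=1, col=2): c = 0.3267 + -0.3225i → escape time 5
(row=1, col=3): c = 0.9300 + -0.3225i → escape time 3
(row=2, col=0): c = -0.8800 + -0.5350i → escape time 5
(row=2, col=1): c = -0.2767 + -0.5350i → escape time 5
(row=2, col=2): c = 0.3267 + -0.5350i → escape time 5
(row=2, col=3): c = 0.9300 + -0.5350i → escape time 2
(row=3, col=0): c = -0.8800 + -0.7475i → escape time 4
(row=3, col=1): c = -0.2767 + -0.7475i → escape time 5
(row=3, col=2): c = 0.3267 + -0.7475i → escape time 5
(row=3, col=3): c = 0.9300 + -0.7475i → escape time 2
(row=4, col=0): c = -0.8800 + -0.9600i → escape time 3
(row=4, col=1): c = -0.2767 + -0.9600i → escape time 5
(row=4, col=2): c = 0.3267 + -0.9600i → escape time 3
(row=4, col=3): c = 0.9300 + -0.9600i → escape time 2

Answer: 5553
5553
5552
4552
3532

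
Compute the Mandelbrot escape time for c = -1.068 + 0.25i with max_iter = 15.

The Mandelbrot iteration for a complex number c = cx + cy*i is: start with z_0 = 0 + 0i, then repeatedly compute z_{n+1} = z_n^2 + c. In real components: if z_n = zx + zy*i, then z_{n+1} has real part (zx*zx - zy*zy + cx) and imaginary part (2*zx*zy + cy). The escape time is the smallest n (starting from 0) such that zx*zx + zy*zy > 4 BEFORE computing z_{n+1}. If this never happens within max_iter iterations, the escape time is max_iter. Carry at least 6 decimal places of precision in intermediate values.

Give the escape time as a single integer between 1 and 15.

z_0 = 0 + 0i, c = -1.0680 + 0.2500i
Iter 1: z = -1.0680 + 0.2500i, |z|^2 = 1.2031
Iter 2: z = 0.0101 + -0.2840i, |z|^2 = 0.0808
Iter 3: z = -1.1486 + 0.2442i, |z|^2 = 1.3788
Iter 4: z = 0.1915 + -0.3111i, |z|^2 = 0.1334
Iter 5: z = -1.1281 + 0.1309i, |z|^2 = 1.2897
Iter 6: z = 0.1875 + -0.0452i, |z|^2 = 0.0372
Iter 7: z = -1.0349 + 0.2330i, |z|^2 = 1.1253
Iter 8: z = -0.0513 + -0.2324i, |z|^2 = 0.0566
Iter 9: z = -1.1194 + 0.2738i, |z|^2 = 1.3280
Iter 10: z = 0.1100 + -0.3630i, |z|^2 = 0.1439
Iter 11: z = -1.1877 + 0.1701i, |z|^2 = 1.4396
Iter 12: z = 0.3137 + -0.1541i, |z|^2 = 0.1222
Iter 13: z = -0.9934 + 0.1533i, |z|^2 = 1.0103
Iter 14: z = -0.1047 + -0.0546i, |z|^2 = 0.0139

Answer: 15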